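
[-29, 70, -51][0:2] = [-29, 70]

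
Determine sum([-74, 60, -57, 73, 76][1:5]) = 152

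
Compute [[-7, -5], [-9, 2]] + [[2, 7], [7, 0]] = [[-5, 2], [-2, 2]]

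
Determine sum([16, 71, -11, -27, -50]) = 16 + 71 + (-11) + (-27) + (-50)
= -1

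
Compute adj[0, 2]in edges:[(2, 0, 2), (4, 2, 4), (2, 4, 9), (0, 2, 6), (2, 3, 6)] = 6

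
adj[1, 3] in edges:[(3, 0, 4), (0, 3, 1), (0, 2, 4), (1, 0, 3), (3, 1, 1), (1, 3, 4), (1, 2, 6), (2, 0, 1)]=4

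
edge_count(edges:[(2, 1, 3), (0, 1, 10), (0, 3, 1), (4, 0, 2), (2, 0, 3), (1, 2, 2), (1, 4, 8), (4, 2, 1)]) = 8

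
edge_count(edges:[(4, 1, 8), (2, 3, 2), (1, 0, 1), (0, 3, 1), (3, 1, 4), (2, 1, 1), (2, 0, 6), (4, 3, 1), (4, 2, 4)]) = 9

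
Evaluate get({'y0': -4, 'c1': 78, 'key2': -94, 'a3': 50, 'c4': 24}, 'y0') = -4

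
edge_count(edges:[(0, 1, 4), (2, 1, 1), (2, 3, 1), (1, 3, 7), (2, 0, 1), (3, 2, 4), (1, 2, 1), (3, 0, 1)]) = 8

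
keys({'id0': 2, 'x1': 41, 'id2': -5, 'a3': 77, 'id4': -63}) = ['id0', 'x1', 'id2', 'a3', 'id4']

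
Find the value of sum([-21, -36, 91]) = (-21) + (-36) + 91
= 34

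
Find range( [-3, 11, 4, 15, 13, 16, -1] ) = 19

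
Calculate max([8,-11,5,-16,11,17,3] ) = 17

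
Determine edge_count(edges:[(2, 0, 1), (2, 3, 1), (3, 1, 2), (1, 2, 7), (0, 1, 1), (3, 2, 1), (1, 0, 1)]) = 7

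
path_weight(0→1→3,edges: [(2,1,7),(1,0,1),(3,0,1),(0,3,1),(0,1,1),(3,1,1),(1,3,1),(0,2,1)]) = w(0→1)=1 + w(1→3)=1
= 2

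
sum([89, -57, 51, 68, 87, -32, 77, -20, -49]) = 214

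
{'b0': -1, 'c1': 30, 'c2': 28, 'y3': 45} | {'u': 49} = {'b0': -1, 'c1': 30, 'c2': 28, 'y3': 45, 'u': 49}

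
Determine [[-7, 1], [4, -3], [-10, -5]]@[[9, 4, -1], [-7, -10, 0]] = [[-70, -38, 7], [57, 46, -4], [-55, 10, 10]]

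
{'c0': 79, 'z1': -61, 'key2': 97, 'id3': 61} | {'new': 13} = {'c0': 79, 'z1': -61, 'key2': 97, 'id3': 61, 'new': 13}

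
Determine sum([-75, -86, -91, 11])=-241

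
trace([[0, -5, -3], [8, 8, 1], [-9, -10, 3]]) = 11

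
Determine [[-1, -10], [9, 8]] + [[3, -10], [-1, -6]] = [[2, -20], [8, 2]]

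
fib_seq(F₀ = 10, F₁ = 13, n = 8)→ [10, 13, 23, 36, 59, 95, 154, 249]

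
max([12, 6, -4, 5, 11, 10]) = 12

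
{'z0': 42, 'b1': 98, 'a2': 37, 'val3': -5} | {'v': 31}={'z0': 42, 'b1': 98, 'a2': 37, 'val3': -5, 'v': 31}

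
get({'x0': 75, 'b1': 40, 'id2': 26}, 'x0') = 75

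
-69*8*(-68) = 37536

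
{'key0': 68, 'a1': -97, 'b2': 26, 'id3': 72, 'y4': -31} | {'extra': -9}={'key0': 68, 'a1': -97, 'b2': 26, 'id3': 72, 'y4': -31, 'extra': -9}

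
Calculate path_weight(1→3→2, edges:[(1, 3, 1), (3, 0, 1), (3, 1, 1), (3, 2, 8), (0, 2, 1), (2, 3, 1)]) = w(1→3)=1 + w(3→2)=8
= 9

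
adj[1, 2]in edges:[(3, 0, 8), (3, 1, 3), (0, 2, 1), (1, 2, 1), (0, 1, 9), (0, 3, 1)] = 1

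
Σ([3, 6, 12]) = 3 + 6 + 12
= 21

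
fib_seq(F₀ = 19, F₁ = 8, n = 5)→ F_2 = F_1 + F_0 = 27
F_3 = F_2 + F_1 = 35
F_4 = F_3 + F_2 = 62
= [19, 8, 27, 35, 62]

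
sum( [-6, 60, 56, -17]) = 93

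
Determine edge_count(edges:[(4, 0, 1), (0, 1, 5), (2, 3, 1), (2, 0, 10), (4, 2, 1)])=5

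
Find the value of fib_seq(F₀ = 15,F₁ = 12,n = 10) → [15, 12, 27, 39, 66, 105, 171, 276, 447, 723]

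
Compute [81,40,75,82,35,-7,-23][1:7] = [40, 75, 82, 35, -7, -23]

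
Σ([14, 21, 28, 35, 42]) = 14 + 21 + 28 + 35 + 42
= 140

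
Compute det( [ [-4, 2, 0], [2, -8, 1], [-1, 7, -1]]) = (1)*(-4)*det([[-8, 1], [7, -1]]) + (-1)*(2)*det([[2, 1], [-1, -1]]) + (1)*(0)*det([[2, -8], [-1, 7]])
= -4 + 2 + 0
= -2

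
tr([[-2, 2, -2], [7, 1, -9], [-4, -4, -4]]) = -5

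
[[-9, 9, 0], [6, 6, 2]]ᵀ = [[-9, 6], [9, 6], [0, 2]]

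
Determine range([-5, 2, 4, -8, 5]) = 13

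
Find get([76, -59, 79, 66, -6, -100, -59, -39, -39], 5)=-100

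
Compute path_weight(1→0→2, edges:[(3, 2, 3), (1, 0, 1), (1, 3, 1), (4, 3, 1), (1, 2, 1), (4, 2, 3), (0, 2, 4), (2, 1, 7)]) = w(1→0)=1 + w(0→2)=4
= 5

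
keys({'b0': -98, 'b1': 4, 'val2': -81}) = ['b0', 'b1', 'val2']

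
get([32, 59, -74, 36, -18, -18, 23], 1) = 59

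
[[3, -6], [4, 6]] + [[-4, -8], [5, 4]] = [[-1, -14], [9, 10]]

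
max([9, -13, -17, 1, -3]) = 9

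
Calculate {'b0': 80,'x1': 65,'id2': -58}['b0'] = 80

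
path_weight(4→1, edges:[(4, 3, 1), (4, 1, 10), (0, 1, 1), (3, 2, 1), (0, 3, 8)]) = w(4→1)=10
= 10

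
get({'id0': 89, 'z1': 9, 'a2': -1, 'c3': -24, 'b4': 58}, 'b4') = 58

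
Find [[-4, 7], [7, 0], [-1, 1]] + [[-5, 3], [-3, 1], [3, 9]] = [[-9, 10], [4, 1], [2, 10]]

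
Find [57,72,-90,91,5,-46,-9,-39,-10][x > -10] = [57, 72, 91, 5, -9]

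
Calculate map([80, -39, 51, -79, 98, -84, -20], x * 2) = 80*2=160, -39*2=-78, 51*2=102, -79*2=-158, 98*2=196, -84*2=-168, -20*2=-40
= [160, -78, 102, -158, 196, -168, -40]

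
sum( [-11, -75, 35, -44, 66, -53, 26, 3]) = -53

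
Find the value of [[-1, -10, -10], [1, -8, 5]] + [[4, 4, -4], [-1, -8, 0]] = [[3, -6, -14], [0, -16, 5]]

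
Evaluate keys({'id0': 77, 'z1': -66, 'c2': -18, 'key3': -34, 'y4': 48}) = ['id0', 'z1', 'c2', 'key3', 'y4']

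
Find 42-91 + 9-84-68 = -192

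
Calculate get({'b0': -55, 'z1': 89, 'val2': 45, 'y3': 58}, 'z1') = 89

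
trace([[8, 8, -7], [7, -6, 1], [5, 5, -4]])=diagonal: 8 + (-6) + (-4)
= -2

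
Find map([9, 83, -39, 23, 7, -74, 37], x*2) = [18, 166, -78, 46, 14, -148, 74]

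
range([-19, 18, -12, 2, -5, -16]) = 37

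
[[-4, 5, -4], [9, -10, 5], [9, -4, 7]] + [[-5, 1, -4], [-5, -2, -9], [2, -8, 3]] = [[-9, 6, -8], [4, -12, -4], [11, -12, 10]]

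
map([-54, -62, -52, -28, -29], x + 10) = [-44, -52, -42, -18, -19]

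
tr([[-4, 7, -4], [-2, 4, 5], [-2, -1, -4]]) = -4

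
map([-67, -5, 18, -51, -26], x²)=[4489, 25, 324, 2601, 676]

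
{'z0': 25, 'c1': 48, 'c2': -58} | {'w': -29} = {'z0': 25, 'c1': 48, 'c2': -58, 'w': -29}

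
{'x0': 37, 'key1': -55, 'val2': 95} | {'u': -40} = {'x0': 37, 'key1': -55, 'val2': 95, 'u': -40}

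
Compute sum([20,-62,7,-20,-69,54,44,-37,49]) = -14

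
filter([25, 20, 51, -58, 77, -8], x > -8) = [25, 20, 51, 77]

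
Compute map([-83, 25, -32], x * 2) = -83*2=-166, 25*2=50, -32*2=-64
= [-166, 50, -64]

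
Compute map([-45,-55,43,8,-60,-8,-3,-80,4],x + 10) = -45+10=-35, -55+10=-45, 43+10=53, 8+10=18, -60+10=-50, -8+10=2, -3+10=7, -80+10=-70, 4+10=14
= [-35, -45, 53, 18, -50, 2, 7, -70, 14]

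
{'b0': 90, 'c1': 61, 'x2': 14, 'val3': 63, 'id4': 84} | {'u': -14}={'b0': 90, 'c1': 61, 'x2': 14, 'val3': 63, 'id4': 84, 'u': -14}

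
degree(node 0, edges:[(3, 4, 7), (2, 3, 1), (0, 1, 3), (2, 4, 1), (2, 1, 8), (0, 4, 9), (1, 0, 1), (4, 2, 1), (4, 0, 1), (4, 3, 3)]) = incident: (0,1), (0,4), (1,0), (4,0)
= 4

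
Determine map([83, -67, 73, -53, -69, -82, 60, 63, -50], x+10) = [93, -57, 83, -43, -59, -72, 70, 73, -40]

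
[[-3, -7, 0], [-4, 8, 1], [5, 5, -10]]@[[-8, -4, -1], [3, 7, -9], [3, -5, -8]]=C[0][0] = (-3)*(-8) + (-7)*(3) + (0)*(3) = 3
C[0][1] = (-3)*(-4) + (-7)*(7) + (0)*(-5) = -37
C[0][2] = (-3)*(-1) + (-7)*(-9) + (0)*(-8) = 66
C[1][0] = (-4)*(-8) + (8)*(3) + (1)*(3) = 59
C[1][1] = (-4)*(-4) + (8)*(7) + (1)*(-5) = 67
C[1][2] = (-4)*(-1) + (8)*(-9) + (1)*(-8) = -76
... (3 more cells)
= [[3, -37, 66], [59, 67, -76], [-55, 65, 30]]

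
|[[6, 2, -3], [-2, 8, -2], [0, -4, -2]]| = -176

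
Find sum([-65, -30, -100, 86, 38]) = (-65) + (-30) + (-100) + 86 + 38
= -71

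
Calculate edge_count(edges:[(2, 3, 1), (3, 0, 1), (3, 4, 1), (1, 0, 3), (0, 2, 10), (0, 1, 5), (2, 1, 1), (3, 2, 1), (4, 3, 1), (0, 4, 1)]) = 10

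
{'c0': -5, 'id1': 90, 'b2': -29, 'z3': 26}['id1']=90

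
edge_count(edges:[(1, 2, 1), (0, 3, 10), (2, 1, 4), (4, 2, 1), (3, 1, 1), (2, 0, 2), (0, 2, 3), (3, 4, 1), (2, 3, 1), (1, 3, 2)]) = 10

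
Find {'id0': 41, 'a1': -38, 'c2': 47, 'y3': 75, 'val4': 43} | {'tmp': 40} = {'id0': 41, 'a1': -38, 'c2': 47, 'y3': 75, 'val4': 43, 'tmp': 40}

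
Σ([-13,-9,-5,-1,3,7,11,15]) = 8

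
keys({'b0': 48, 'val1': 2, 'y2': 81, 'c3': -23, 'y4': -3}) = ['b0', 'val1', 'y2', 'c3', 'y4']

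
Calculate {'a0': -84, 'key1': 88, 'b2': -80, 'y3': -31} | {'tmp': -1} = {'a0': -84, 'key1': 88, 'b2': -80, 'y3': -31, 'tmp': -1}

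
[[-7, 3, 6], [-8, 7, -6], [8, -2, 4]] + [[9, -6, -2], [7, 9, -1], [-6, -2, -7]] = [[2, -3, 4], [-1, 16, -7], [2, -4, -3]]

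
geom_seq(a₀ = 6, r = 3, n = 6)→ [6, 18, 54, 162, 486, 1458]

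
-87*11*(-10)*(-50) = -478500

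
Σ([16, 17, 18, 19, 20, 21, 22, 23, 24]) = 180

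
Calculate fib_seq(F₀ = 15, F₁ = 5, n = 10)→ F_2 = F_1 + F_0 = 20
F_3 = F_2 + F_1 = 25
F_4 = F_3 + F_2 = 45
...
= [15, 5, 20, 25, 45, 70, 115, 185, 300, 485]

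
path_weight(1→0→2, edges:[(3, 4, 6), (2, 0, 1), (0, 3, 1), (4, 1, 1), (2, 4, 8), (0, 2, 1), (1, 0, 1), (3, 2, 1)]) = 2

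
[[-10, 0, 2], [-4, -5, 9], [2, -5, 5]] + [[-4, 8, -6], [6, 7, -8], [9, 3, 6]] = [[-14, 8, -4], [2, 2, 1], [11, -2, 11]]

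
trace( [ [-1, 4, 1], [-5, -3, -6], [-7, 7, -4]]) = -8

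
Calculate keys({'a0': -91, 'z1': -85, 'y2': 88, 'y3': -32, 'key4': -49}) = ['a0', 'z1', 'y2', 'y3', 'key4']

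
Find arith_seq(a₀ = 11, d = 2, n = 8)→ [11, 13, 15, 17, 19, 21, 23, 25]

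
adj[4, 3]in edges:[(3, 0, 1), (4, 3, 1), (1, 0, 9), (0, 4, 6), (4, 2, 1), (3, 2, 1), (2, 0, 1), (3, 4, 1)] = 1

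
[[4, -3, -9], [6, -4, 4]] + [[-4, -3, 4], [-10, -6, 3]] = [[0, -6, -5], [-4, -10, 7]]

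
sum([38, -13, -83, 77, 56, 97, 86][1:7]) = 220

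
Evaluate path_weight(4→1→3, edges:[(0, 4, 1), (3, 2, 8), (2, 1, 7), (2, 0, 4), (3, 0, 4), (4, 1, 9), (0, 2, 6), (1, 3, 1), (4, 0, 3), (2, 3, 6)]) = w(4→1)=9 + w(1→3)=1
= 10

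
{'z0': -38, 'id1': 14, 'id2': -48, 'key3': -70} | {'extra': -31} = {'z0': -38, 'id1': 14, 'id2': -48, 'key3': -70, 'extra': -31}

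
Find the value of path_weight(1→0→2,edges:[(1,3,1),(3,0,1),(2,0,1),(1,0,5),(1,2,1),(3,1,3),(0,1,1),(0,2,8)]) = w(1→0)=5 + w(0→2)=8
= 13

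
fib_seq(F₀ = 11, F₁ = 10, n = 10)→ F_2 = F_1 + F_0 = 21
F_3 = F_2 + F_1 = 31
F_4 = F_3 + F_2 = 52
...
= [11, 10, 21, 31, 52, 83, 135, 218, 353, 571]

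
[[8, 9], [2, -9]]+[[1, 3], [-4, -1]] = [[9, 12], [-2, -10]]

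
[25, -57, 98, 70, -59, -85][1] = -57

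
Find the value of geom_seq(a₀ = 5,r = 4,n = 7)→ [5, 20, 80, 320, 1280, 5120, 20480]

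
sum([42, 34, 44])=42 + 34 + 44
= 120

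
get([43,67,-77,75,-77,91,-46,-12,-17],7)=-12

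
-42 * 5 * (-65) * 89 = 1214850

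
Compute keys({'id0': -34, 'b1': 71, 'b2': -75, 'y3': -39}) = ['id0', 'b1', 'b2', 'y3']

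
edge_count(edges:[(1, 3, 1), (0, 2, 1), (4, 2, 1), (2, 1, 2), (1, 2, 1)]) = 5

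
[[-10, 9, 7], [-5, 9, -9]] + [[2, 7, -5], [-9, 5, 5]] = [[-8, 16, 2], [-14, 14, -4]]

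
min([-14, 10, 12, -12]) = -14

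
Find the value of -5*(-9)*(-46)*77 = -159390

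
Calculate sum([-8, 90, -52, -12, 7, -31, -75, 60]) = -21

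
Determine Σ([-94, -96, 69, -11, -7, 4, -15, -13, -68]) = -231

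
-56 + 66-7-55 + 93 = 41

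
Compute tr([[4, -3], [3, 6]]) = 10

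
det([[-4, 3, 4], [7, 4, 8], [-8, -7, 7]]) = (1)*(-4)*det([[4, 8], [-7, 7]]) + (-1)*(3)*det([[7, 8], [-8, 7]]) + (1)*(4)*det([[7, 4], [-8, -7]])
= -336 + -339 + -68
= -743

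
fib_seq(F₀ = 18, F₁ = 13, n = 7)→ F_2 = F_1 + F_0 = 31
F_3 = F_2 + F_1 = 44
F_4 = F_3 + F_2 = 75
...
= [18, 13, 31, 44, 75, 119, 194]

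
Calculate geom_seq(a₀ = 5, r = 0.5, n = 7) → a_0 = 5*0.5^0 = 5.0
a_1 = 5*0.5^1 = 2.5
a_2 = 5*0.5^2 = 1.25
...
= [5.0, 2.5, 1.25, 0.625, 0.3125, 0.15625, 0.078125]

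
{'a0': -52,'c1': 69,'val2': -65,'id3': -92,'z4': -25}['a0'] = -52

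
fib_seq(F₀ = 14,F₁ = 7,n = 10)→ F_2 = F_1 + F_0 = 21
F_3 = F_2 + F_1 = 28
F_4 = F_3 + F_2 = 49
...
= [14, 7, 21, 28, 49, 77, 126, 203, 329, 532]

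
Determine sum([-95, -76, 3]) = -168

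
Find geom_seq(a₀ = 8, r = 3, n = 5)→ [8, 24, 72, 216, 648]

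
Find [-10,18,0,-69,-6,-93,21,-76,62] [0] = -10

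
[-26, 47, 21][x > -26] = [47, 21]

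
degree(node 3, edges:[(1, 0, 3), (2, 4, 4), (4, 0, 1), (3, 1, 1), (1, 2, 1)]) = 1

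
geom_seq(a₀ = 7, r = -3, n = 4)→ [7, -21, 63, -189]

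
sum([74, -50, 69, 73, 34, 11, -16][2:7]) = slice → [69, 73, 34, 11, -16]
69 + 73 + 34 + 11 + (-16)
= 171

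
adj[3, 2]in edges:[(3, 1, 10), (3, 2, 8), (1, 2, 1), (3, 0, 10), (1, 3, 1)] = 8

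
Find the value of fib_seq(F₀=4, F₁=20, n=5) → [4, 20, 24, 44, 68]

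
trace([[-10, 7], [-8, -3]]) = -13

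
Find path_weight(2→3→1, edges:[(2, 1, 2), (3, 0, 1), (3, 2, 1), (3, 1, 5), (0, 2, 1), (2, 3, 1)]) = 6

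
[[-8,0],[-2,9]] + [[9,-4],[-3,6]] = [[1, -4], [-5, 15]]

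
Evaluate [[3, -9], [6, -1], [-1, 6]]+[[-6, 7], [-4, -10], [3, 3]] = [[-3, -2], [2, -11], [2, 9]]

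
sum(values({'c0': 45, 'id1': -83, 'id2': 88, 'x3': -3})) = 45 + (-83) + 88 + (-3)
= 47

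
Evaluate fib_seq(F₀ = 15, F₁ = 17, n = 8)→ [15, 17, 32, 49, 81, 130, 211, 341]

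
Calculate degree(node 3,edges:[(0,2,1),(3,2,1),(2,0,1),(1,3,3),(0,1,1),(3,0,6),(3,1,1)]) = 4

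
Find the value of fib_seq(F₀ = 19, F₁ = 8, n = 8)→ [19, 8, 27, 35, 62, 97, 159, 256]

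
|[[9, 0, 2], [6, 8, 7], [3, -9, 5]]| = 771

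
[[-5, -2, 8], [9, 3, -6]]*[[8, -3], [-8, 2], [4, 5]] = C[0][0] = (-5)*(8) + (-2)*(-8) + (8)*(4) = 8
C[0][1] = (-5)*(-3) + (-2)*(2) + (8)*(5) = 51
C[1][0] = (9)*(8) + (3)*(-8) + (-6)*(4) = 24
C[1][1] = (9)*(-3) + (3)*(2) + (-6)*(5) = -51
= [[8, 51], [24, -51]]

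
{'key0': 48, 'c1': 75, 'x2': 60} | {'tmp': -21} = {'key0': 48, 'c1': 75, 'x2': 60, 'tmp': -21}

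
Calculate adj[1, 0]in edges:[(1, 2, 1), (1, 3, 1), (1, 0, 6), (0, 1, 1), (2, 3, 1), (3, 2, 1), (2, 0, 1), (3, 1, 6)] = 6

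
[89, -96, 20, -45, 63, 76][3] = -45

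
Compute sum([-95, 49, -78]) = (-95) + 49 + (-78)
= -124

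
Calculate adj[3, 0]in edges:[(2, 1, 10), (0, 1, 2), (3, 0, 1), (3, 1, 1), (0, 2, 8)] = 1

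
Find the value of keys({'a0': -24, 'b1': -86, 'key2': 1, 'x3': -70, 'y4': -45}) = ['a0', 'b1', 'key2', 'x3', 'y4']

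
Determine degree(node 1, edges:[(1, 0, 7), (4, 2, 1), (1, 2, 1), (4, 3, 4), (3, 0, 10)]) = 2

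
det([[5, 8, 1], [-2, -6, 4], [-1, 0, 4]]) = -94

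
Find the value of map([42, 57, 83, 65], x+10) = [52, 67, 93, 75]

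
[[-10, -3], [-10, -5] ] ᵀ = [[-10, -10], [-3, -5]]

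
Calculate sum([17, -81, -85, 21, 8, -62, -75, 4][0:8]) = -253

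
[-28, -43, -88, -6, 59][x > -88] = keep x where x > -88: -28✓, -43✓, -88✗, -6✓, 59✓
= [-28, -43, -6, 59]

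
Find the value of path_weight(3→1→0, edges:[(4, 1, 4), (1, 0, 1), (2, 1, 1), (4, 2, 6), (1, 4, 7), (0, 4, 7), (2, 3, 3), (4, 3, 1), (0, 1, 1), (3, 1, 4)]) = 5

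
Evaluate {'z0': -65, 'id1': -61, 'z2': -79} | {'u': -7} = {'z0': -65, 'id1': -61, 'z2': -79, 'u': -7}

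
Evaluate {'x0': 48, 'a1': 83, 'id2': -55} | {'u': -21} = {'x0': 48, 'a1': 83, 'id2': -55, 'u': -21}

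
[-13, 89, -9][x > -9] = keep x where x > -9: -13✗, 89✓, -9✗
= [89]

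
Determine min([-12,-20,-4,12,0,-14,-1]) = -20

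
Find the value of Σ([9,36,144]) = 9 + 36 + 144
= 189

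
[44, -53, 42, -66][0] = 44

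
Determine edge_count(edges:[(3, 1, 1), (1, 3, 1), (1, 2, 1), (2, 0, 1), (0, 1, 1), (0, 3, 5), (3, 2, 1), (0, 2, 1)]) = 8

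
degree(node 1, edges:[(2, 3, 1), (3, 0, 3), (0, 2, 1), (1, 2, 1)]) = 1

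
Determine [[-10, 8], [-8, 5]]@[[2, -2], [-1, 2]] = C[0][0] = (-10)*(2) + (8)*(-1) = -28
C[0][1] = (-10)*(-2) + (8)*(2) = 36
C[1][0] = (-8)*(2) + (5)*(-1) = -21
C[1][1] = (-8)*(-2) + (5)*(2) = 26
= [[-28, 36], [-21, 26]]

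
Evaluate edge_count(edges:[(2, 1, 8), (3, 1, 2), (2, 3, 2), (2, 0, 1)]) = 4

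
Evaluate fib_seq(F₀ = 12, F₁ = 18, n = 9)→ F_2 = F_1 + F_0 = 30
F_3 = F_2 + F_1 = 48
F_4 = F_3 + F_2 = 78
...
= [12, 18, 30, 48, 78, 126, 204, 330, 534]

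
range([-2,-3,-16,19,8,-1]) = 35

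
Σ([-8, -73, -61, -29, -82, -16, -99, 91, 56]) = -221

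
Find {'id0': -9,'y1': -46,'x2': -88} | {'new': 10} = {'id0': -9, 'y1': -46, 'x2': -88, 'new': 10}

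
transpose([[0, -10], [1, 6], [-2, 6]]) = [[0, 1, -2], [-10, 6, 6]]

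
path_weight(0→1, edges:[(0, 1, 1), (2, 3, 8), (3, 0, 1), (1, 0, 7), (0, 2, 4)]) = w(0→1)=1
= 1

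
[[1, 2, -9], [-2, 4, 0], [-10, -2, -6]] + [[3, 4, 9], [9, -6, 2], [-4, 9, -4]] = [[4, 6, 0], [7, -2, 2], [-14, 7, -10]]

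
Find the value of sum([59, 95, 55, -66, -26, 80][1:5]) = slice → [95, 55, -66, -26]
95 + 55 + (-66) + (-26)
= 58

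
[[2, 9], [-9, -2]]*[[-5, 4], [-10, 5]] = [[-100, 53], [65, -46]]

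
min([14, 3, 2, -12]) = -12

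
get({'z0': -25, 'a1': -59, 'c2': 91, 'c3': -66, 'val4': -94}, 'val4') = -94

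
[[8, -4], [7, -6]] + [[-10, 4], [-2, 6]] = [[-2, 0], [5, 0]]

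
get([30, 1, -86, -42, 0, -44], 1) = 1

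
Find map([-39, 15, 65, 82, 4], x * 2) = [-78, 30, 130, 164, 8]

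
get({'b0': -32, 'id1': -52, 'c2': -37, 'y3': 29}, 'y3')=29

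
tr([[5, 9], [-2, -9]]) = -4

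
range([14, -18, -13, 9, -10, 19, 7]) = 37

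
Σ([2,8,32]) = 2 + 8 + 32
= 42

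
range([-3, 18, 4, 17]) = 21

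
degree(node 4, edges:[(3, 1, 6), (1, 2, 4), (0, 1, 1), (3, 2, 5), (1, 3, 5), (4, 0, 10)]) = incident: (4,0)
= 1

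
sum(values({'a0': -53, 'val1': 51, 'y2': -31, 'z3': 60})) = (-53) + 51 + (-31) + 60
= 27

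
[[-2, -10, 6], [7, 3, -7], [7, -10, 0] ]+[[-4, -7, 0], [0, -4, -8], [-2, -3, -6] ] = [[-6, -17, 6], [7, -1, -15], [5, -13, -6]]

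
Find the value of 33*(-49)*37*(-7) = 418803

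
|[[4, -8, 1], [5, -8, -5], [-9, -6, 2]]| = -566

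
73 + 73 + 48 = 194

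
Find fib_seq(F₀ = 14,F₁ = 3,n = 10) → [14, 3, 17, 20, 37, 57, 94, 151, 245, 396]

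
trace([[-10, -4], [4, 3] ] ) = -7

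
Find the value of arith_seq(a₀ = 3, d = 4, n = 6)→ [3, 7, 11, 15, 19, 23]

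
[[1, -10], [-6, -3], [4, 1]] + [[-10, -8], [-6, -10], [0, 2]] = [[-9, -18], [-12, -13], [4, 3]]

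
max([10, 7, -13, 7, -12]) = 10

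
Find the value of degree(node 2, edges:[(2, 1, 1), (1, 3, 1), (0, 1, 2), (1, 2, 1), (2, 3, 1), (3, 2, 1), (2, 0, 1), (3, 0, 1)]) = incident: (2,1), (1,2), (2,3), (3,2), (2,0)
= 5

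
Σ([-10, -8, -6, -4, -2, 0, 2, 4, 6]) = (-10) + (-8) + (-6) + (-4) + (-2) + 0 + 2 + 4 + 6
= -18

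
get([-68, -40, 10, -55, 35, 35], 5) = 35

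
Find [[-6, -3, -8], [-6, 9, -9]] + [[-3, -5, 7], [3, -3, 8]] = [[-9, -8, -1], [-3, 6, -1]]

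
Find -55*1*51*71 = -199155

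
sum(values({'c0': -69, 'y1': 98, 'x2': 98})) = (-69) + 98 + 98
= 127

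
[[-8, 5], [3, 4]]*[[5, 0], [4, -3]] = [[-20, -15], [31, -12]]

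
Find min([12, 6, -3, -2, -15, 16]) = -15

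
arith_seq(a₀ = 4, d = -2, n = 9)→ [4, 2, 0, -2, -4, -6, -8, -10, -12]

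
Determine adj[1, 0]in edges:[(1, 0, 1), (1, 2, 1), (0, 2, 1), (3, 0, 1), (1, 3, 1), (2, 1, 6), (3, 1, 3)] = 1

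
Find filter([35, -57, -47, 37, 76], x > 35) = keep x where x > 35: 35✗, -57✗, -47✗, 37✓, 76✓
= [37, 76]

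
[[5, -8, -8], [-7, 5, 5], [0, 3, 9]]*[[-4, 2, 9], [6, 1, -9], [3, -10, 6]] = [[-92, 82, 69], [73, -59, -78], [45, -87, 27]]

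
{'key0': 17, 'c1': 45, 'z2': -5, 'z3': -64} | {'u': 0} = {'key0': 17, 'c1': 45, 'z2': -5, 'z3': -64, 'u': 0}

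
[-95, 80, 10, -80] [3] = -80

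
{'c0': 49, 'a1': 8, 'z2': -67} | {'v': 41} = {'c0': 49, 'a1': 8, 'z2': -67, 'v': 41}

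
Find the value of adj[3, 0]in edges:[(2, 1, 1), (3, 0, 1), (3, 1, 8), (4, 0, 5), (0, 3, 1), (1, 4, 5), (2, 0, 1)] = 1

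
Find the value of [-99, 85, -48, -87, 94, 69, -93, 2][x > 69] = keep x where x > 69: -99✗, 85✓, -48✗, -87✗, 94✓, 69✗, -93✗, 2✗
= [85, 94]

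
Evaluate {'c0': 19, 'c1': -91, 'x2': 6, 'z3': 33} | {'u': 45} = {'c0': 19, 'c1': -91, 'x2': 6, 'z3': 33, 'u': 45}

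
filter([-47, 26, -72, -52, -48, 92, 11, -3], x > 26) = [92]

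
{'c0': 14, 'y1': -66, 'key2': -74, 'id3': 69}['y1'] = -66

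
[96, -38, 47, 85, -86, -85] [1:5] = [-38, 47, 85, -86]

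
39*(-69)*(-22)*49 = 2900898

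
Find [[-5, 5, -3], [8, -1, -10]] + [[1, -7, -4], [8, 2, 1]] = [[-4, -2, -7], [16, 1, -9]]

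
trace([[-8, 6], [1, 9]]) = 1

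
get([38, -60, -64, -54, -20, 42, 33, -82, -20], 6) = 33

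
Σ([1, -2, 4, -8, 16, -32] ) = 1 + -2 + 4 + -8 + 16 + -32
= -21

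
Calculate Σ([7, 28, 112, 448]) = 595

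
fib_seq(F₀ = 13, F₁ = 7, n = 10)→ [13, 7, 20, 27, 47, 74, 121, 195, 316, 511]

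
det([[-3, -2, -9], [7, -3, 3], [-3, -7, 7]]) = 638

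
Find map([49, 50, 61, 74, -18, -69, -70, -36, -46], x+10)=[59, 60, 71, 84, -8, -59, -60, -26, -36]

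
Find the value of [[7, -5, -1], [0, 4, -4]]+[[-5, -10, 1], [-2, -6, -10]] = [[2, -15, 0], [-2, -2, -14]]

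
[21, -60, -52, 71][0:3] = [21, -60, -52]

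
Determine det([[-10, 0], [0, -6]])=(-10)*(-6) - (0)*(0)
= 60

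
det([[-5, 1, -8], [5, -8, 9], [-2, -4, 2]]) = 160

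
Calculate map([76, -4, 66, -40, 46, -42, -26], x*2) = 76*2=152, -4*2=-8, 66*2=132, -40*2=-80, 46*2=92, -42*2=-84, -26*2=-52
= [152, -8, 132, -80, 92, -84, -52]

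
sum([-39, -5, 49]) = 5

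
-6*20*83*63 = -627480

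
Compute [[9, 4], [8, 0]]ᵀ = [[9, 8], [4, 0]]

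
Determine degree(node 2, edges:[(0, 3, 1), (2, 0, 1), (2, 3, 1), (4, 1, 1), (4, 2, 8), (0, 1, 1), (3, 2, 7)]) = 4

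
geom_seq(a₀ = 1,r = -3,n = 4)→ a_0 = 1*(-3)^0 = 1
a_1 = 1*(-3)^1 = -3
a_2 = 1*(-3)^2 = 9
...
= [1, -3, 9, -27]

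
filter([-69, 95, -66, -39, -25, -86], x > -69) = keep x where x > -69: -69✗, 95✓, -66✓, -39✓, -25✓, -86✗
= [95, -66, -39, -25]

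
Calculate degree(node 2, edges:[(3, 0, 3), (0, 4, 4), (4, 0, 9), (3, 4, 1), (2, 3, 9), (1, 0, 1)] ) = incident: (2,3)
= 1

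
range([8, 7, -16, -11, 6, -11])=24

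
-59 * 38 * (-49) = 109858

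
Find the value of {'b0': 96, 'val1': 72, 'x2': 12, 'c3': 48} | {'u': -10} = {'b0': 96, 'val1': 72, 'x2': 12, 'c3': 48, 'u': -10}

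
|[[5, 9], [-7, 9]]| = 108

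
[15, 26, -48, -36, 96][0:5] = [15, 26, -48, -36, 96]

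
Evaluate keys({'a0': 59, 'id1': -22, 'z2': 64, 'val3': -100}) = ['a0', 'id1', 'z2', 'val3']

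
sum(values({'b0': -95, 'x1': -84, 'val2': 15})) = -164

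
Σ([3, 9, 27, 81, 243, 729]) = 3 + 9 + 27 + 81 + 243 + 729
= 1092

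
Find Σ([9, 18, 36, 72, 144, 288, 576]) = 1143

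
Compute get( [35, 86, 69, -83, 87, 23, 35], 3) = -83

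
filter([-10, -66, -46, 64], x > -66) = [-10, -46, 64]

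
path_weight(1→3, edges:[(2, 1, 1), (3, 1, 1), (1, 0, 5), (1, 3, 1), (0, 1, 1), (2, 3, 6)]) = 1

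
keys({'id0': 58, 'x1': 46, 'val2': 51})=['id0', 'x1', 'val2']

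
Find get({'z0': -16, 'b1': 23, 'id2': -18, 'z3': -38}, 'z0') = -16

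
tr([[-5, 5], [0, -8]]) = -13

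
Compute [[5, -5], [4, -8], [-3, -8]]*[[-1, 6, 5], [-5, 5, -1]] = [[20, 5, 30], [36, -16, 28], [43, -58, -7]]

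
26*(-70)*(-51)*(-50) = -4641000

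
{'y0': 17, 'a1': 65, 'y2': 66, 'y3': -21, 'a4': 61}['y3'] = -21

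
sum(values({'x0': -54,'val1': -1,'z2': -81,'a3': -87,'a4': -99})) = (-54) + (-1) + (-81) + (-87) + (-99)
= -322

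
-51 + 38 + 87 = 74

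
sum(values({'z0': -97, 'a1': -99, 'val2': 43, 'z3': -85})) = (-97) + (-99) + 43 + (-85)
= -238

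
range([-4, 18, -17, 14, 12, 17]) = 35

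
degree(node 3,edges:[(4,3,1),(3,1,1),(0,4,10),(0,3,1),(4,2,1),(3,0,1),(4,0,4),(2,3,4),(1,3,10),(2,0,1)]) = 6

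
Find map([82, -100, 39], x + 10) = 82+10=92, -100+10=-90, 39+10=49
= [92, -90, 49]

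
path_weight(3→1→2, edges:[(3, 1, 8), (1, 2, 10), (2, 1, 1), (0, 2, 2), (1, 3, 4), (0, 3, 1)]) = w(3→1)=8 + w(1→2)=10
= 18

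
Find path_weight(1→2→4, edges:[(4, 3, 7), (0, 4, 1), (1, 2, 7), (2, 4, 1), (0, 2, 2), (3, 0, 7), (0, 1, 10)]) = 8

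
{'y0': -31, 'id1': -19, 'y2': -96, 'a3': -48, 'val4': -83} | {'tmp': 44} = {'y0': -31, 'id1': -19, 'y2': -96, 'a3': -48, 'val4': -83, 'tmp': 44}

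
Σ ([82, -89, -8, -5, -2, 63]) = 41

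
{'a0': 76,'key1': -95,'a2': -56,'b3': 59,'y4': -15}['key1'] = -95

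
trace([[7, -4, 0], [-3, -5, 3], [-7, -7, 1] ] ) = diagonal: 7 + (-5) + 1
= 3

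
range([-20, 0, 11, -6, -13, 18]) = 38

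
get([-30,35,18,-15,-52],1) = 35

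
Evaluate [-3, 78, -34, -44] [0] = -3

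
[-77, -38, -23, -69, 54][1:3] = [-38, -23]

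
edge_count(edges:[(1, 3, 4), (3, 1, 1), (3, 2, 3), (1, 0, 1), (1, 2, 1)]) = 5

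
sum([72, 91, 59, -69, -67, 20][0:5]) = 86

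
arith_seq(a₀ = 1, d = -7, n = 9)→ [1, -6, -13, -20, -27, -34, -41, -48, -55]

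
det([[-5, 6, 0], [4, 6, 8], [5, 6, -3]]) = (1)*(-5)*det([[6, 8], [6, -3]]) + (-1)*(6)*det([[4, 8], [5, -3]]) + (1)*(0)*det([[4, 6], [5, 6]])
= 330 + 312 + 0
= 642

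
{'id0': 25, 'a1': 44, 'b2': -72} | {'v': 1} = {'id0': 25, 'a1': 44, 'b2': -72, 'v': 1}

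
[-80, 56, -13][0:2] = [-80, 56]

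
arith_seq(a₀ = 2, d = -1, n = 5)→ a_0 = 2 + 0*-1 = 2
a_1 = 2 + 1*-1 = 1
a_2 = 2 + 2*-1 = 0
...
= [2, 1, 0, -1, -2]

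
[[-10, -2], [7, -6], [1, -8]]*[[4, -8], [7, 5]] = C[0][0] = (-10)*(4) + (-2)*(7) = -54
C[0][1] = (-10)*(-8) + (-2)*(5) = 70
C[1][0] = (7)*(4) + (-6)*(7) = -14
C[1][1] = (7)*(-8) + (-6)*(5) = -86
C[2][0] = (1)*(4) + (-8)*(7) = -52
C[2][1] = (1)*(-8) + (-8)*(5) = -48
= [[-54, 70], [-14, -86], [-52, -48]]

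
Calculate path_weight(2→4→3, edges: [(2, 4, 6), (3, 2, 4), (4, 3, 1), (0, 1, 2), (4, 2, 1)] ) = 7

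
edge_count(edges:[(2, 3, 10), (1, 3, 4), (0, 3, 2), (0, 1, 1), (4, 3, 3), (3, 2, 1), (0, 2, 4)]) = 7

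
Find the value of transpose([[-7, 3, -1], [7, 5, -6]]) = [[-7, 7], [3, 5], [-1, -6]]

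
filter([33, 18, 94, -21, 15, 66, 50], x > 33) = keep x where x > 33: 33✗, 18✗, 94✓, -21✗, 15✗, 66✓, 50✓
= [94, 66, 50]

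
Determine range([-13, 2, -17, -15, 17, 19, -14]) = 36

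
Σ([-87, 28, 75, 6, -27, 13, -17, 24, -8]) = (-87) + 28 + 75 + 6 + (-27) + 13 + (-17) + 24 + (-8)
= 7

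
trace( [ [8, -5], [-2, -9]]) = diagonal: 8 + (-9)
= -1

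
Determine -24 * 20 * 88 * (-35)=1478400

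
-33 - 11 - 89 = -133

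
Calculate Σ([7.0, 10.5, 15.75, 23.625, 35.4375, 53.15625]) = 7.0 + 10.5 + 15.75 + 23.625 + 35.4375 + 53.15625
= 145.46875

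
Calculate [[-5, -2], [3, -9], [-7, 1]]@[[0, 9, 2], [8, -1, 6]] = C[0][0] = (-5)*(0) + (-2)*(8) = -16
C[0][1] = (-5)*(9) + (-2)*(-1) = -43
C[0][2] = (-5)*(2) + (-2)*(6) = -22
C[1][0] = (3)*(0) + (-9)*(8) = -72
C[1][1] = (3)*(9) + (-9)*(-1) = 36
C[1][2] = (3)*(2) + (-9)*(6) = -48
... (3 more cells)
= [[-16, -43, -22], [-72, 36, -48], [8, -64, -8]]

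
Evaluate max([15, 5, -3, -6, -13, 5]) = 15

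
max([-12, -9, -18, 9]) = 9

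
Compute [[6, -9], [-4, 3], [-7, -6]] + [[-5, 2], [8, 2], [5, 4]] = [[1, -7], [4, 5], [-2, -2]]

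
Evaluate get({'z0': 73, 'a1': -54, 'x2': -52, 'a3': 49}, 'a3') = 49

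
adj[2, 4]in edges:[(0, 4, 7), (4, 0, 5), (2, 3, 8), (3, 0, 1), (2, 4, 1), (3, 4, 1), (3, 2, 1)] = 1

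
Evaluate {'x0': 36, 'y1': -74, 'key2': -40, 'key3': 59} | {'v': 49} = {'x0': 36, 'y1': -74, 'key2': -40, 'key3': 59, 'v': 49}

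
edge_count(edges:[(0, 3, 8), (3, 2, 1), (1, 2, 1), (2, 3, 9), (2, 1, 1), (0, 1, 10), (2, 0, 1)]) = 7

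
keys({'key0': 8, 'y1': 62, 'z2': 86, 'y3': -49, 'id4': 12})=['key0', 'y1', 'z2', 'y3', 'id4']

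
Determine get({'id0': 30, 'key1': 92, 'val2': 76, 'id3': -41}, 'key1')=92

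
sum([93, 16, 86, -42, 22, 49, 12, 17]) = 253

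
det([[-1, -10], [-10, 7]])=-107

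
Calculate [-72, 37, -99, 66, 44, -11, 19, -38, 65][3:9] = [66, 44, -11, 19, -38, 65]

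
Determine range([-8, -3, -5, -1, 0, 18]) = 26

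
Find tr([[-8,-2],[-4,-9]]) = diagonal: (-8) + (-9)
= -17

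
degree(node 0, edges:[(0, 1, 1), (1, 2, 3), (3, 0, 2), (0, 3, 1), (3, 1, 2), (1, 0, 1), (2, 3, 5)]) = 4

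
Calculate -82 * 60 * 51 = -250920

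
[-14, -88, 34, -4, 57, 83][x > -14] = [34, -4, 57, 83]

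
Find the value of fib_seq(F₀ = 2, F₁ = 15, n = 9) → F_2 = F_1 + F_0 = 17
F_3 = F_2 + F_1 = 32
F_4 = F_3 + F_2 = 49
...
= [2, 15, 17, 32, 49, 81, 130, 211, 341]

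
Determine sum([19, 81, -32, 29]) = 19 + 81 + (-32) + 29
= 97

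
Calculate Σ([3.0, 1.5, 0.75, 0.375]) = 5.625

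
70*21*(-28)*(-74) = 3045840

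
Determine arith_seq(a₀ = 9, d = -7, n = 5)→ a_0 = 9 + 0*-7 = 9
a_1 = 9 + 1*-7 = 2
a_2 = 9 + 2*-7 = -5
...
= [9, 2, -5, -12, -19]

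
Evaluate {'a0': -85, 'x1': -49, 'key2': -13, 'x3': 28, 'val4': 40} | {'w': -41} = {'a0': -85, 'x1': -49, 'key2': -13, 'x3': 28, 'val4': 40, 'w': -41}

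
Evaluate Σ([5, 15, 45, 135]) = 5 + 15 + 45 + 135
= 200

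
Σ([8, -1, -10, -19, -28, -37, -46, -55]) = 8 + (-1) + (-10) + (-19) + (-28) + (-37) + (-46) + (-55)
= -188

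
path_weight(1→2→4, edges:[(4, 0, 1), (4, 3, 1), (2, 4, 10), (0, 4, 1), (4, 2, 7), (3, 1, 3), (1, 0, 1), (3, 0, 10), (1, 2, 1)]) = w(1→2)=1 + w(2→4)=10
= 11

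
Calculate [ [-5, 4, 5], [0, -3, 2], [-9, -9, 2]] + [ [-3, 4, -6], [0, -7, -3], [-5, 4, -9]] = [[-8, 8, -1], [0, -10, -1], [-14, -5, -7]]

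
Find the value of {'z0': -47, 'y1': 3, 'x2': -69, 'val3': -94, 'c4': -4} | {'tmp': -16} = {'z0': -47, 'y1': 3, 'x2': -69, 'val3': -94, 'c4': -4, 'tmp': -16}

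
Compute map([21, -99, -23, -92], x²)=[441, 9801, 529, 8464]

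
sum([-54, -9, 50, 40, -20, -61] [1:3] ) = slice → [-9, 50]
(-9) + 50
= 41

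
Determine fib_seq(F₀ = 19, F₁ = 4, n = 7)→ F_2 = F_1 + F_0 = 23
F_3 = F_2 + F_1 = 27
F_4 = F_3 + F_2 = 50
...
= [19, 4, 23, 27, 50, 77, 127]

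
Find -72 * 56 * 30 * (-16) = 1935360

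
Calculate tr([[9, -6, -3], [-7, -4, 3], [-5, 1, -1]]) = 4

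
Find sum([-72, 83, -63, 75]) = (-72) + 83 + (-63) + 75
= 23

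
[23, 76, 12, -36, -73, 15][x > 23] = keep x where x > 23: 23✗, 76✓, 12✗, -36✗, -73✗, 15✗
= [76]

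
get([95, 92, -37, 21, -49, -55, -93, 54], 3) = 21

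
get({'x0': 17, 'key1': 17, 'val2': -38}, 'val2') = -38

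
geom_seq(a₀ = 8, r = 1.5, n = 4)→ a_0 = 8*1.5^0 = 8.0
a_1 = 8*1.5^1 = 12.0
a_2 = 8*1.5^2 = 18.0
...
= [8.0, 12.0, 18.0, 27.0]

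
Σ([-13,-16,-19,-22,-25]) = -95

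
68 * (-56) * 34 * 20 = -2589440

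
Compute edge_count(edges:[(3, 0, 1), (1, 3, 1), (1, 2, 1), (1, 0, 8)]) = 4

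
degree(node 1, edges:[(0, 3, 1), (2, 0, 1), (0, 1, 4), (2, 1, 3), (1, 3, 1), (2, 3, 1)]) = incident: (0,1), (2,1), (1,3)
= 3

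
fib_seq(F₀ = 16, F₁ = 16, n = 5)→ F_2 = F_1 + F_0 = 32
F_3 = F_2 + F_1 = 48
F_4 = F_3 + F_2 = 80
= [16, 16, 32, 48, 80]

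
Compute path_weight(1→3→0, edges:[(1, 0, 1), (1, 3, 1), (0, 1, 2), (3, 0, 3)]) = w(1→3)=1 + w(3→0)=3
= 4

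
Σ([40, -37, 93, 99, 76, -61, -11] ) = 40 + (-37) + 93 + 99 + 76 + (-61) + (-11)
= 199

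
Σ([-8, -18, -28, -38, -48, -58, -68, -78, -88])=-432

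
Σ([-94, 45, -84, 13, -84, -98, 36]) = (-94) + 45 + (-84) + 13 + (-84) + (-98) + 36
= -266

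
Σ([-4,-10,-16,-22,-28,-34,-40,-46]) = (-4) + (-10) + (-16) + (-22) + (-28) + (-34) + (-40) + (-46)
= -200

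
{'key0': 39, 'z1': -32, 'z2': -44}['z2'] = -44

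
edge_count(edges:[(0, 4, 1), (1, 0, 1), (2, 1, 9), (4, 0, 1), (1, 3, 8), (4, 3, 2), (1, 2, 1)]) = 7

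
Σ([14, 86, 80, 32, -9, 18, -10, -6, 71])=14 + 86 + 80 + 32 + (-9) + 18 + (-10) + (-6) + 71
= 276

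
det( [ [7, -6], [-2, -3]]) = (7)*(-3) - (-6)*(-2)
= -33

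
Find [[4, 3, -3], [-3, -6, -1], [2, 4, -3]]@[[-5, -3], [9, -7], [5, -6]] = [[-8, -15], [-44, 57], [11, -16]]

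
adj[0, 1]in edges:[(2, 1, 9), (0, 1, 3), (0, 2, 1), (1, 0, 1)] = 3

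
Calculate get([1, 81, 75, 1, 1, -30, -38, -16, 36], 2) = 75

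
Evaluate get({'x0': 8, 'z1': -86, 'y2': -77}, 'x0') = 8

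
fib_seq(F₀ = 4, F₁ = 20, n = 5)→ [4, 20, 24, 44, 68]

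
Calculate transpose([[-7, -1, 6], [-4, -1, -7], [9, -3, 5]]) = [[-7, -4, 9], [-1, -1, -3], [6, -7, 5]]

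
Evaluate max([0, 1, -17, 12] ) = 12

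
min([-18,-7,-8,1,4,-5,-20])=-20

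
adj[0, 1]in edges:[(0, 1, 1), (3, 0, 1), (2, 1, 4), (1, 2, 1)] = 1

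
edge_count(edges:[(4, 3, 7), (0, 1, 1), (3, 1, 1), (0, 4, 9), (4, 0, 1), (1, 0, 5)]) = 6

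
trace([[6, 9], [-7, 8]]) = diagonal: 6 + 8
= 14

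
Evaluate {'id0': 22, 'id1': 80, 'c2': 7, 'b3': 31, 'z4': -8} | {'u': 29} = {'id0': 22, 'id1': 80, 'c2': 7, 'b3': 31, 'z4': -8, 'u': 29}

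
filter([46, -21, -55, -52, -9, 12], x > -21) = keep x where x > -21: 46✓, -21✗, -55✗, -52✗, -9✓, 12✓
= [46, -9, 12]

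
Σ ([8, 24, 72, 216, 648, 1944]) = 2912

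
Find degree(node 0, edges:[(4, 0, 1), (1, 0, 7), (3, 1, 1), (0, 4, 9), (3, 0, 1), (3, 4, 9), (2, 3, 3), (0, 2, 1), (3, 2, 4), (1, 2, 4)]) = incident: (4,0), (1,0), (0,4), (3,0), (0,2)
= 5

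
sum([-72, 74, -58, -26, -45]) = (-72) + 74 + (-58) + (-26) + (-45)
= -127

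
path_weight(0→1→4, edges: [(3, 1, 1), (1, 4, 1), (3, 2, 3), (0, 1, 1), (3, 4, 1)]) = 2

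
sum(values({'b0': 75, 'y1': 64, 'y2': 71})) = 75 + 64 + 71
= 210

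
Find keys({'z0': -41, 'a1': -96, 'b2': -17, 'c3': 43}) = ['z0', 'a1', 'b2', 'c3']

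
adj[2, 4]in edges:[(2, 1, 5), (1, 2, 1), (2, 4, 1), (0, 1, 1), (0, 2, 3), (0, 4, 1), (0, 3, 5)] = 1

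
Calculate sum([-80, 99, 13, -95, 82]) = (-80) + 99 + 13 + (-95) + 82
= 19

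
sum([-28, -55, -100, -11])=-194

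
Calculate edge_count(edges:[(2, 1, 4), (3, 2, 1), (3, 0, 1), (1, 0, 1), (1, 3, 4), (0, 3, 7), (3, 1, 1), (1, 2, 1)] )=8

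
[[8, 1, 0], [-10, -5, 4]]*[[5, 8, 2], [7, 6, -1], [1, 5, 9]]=[[47, 70, 15], [-81, -90, 21]]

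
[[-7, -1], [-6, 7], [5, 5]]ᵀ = [[-7, -6, 5], [-1, 7, 5]]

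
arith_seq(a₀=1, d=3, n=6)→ a_0 = 1 + 0*3 = 1
a_1 = 1 + 1*3 = 4
a_2 = 1 + 2*3 = 7
...
= [1, 4, 7, 10, 13, 16]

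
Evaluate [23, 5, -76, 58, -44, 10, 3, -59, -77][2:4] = [-76, 58]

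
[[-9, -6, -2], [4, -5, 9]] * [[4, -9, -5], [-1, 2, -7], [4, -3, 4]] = C[0][0] = (-9)*(4) + (-6)*(-1) + (-2)*(4) = -38
C[0][1] = (-9)*(-9) + (-6)*(2) + (-2)*(-3) = 75
C[0][2] = (-9)*(-5) + (-6)*(-7) + (-2)*(4) = 79
C[1][0] = (4)*(4) + (-5)*(-1) + (9)*(4) = 57
C[1][1] = (4)*(-9) + (-5)*(2) + (9)*(-3) = -73
C[1][2] = (4)*(-5) + (-5)*(-7) + (9)*(4) = 51
= [[-38, 75, 79], [57, -73, 51]]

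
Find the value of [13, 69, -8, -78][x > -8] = [13, 69]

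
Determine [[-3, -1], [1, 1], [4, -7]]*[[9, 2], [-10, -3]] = C[0][0] = (-3)*(9) + (-1)*(-10) = -17
C[0][1] = (-3)*(2) + (-1)*(-3) = -3
C[1][0] = (1)*(9) + (1)*(-10) = -1
C[1][1] = (1)*(2) + (1)*(-3) = -1
C[2][0] = (4)*(9) + (-7)*(-10) = 106
C[2][1] = (4)*(2) + (-7)*(-3) = 29
= [[-17, -3], [-1, -1], [106, 29]]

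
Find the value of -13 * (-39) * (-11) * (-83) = 462891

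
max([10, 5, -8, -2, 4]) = 10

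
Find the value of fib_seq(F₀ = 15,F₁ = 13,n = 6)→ F_2 = F_1 + F_0 = 28
F_3 = F_2 + F_1 = 41
F_4 = F_3 + F_2 = 69
...
= [15, 13, 28, 41, 69, 110]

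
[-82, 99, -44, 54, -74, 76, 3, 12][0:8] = [-82, 99, -44, 54, -74, 76, 3, 12]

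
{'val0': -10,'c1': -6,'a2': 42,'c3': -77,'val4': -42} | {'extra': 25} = {'val0': -10, 'c1': -6, 'a2': 42, 'c3': -77, 'val4': -42, 'extra': 25}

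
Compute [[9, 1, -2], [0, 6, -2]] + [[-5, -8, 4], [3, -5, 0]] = [[4, -7, 2], [3, 1, -2]]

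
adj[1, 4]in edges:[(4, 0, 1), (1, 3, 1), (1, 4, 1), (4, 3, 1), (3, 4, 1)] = 1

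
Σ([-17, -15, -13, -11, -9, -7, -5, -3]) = (-17) + (-15) + (-13) + (-11) + (-9) + (-7) + (-5) + (-3)
= -80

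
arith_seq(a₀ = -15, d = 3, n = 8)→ a_0 = -15 + 0*3 = -15
a_1 = -15 + 1*3 = -12
a_2 = -15 + 2*3 = -9
...
= [-15, -12, -9, -6, -3, 0, 3, 6]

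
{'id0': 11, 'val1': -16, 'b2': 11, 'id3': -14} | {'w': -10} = {'id0': 11, 'val1': -16, 'b2': 11, 'id3': -14, 'w': -10}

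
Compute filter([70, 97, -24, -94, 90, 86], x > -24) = [70, 97, 90, 86]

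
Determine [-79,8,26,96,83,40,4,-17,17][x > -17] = [8, 26, 96, 83, 40, 4, 17]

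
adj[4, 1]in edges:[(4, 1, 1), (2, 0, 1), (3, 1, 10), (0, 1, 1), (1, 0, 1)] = 1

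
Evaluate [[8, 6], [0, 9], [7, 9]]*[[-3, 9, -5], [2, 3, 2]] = [[-12, 90, -28], [18, 27, 18], [-3, 90, -17]]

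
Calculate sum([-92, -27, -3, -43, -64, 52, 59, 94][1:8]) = 68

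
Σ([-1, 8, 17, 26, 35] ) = (-1) + 8 + 17 + 26 + 35
= 85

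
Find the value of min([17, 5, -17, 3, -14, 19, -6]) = -17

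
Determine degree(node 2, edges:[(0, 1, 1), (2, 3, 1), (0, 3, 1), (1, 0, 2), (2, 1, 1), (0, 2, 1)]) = 3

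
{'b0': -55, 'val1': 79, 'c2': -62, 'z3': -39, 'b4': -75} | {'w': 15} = {'b0': -55, 'val1': 79, 'c2': -62, 'z3': -39, 'b4': -75, 'w': 15}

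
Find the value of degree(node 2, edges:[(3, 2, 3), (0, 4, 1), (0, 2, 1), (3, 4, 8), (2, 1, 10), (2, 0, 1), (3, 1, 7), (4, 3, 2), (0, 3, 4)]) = 4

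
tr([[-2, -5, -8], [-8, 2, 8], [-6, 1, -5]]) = diagonal: (-2) + 2 + (-5)
= -5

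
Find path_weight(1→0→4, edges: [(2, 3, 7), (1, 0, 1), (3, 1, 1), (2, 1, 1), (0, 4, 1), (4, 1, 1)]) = w(1→0)=1 + w(0→4)=1
= 2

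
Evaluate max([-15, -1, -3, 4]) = 4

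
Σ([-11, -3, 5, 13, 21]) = 25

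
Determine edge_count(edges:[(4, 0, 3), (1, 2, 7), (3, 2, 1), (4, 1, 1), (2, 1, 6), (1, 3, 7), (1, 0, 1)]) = 7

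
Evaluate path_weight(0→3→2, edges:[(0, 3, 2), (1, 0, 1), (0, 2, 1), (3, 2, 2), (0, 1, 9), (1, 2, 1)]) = 4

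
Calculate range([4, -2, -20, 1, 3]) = 24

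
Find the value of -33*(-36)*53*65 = 4092660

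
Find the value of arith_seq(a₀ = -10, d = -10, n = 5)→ [-10, -20, -30, -40, -50]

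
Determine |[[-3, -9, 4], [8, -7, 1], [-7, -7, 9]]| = (1)*(-3)*det([[-7, 1], [-7, 9]]) + (-1)*(-9)*det([[8, 1], [-7, 9]]) + (1)*(4)*det([[8, -7], [-7, -7]])
= 168 + 711 + -420
= 459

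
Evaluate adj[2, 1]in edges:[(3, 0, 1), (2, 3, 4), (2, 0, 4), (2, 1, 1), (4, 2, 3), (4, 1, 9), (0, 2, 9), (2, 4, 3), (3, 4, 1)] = 1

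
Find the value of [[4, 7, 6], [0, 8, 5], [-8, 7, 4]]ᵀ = [[4, 0, -8], [7, 8, 7], [6, 5, 4]]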